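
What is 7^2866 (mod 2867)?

7^1 ≡ 7 (mod 2867)
7^2 ≡ 7^2 = 49 ≡ 49 (mod 2867)
7^4 ≡ 49^2 = 2401 ≡ 2401 (mod 2867)
7^8 ≡ 2401^2 = 5764801 ≡ 2131 (mod 2867)
7^16 ≡ 2131^2 = 4541161 ≡ 2700 (mod 2867)
7^32 ≡ 2700^2 = 7290000 ≡ 2086 (mod 2867)
7^64 ≡ 2086^2 = 4351396 ≡ 2157 (mod 2867)
7^128 ≡ 2157^2 = 4652649 ≡ 2375 (mod 2867)
7^256 ≡ 2375^2 = 5640625 ≡ 1236 (mod 2867)
7^512 ≡ 1236^2 = 1527696 ≡ 2452 (mod 2867)
7^1024 ≡ 2452^2 = 6012304 ≡ 205 (mod 2867)
7^2048 ≡ 205^2 = 42025 ≡ 1887 (mod 2867)
2866 = 2048 + 512 + 256 + 32 + 16 + 2 in binary powers of 2.
So 7^2866 ≡ 1887 · 2452 · 1236 · 2086 · 2700 · 49 ≡ 1021 (mod 2867).
Since 1021 ≠ 1, base 7 is a Fermat witness: 2867 is composite.

1021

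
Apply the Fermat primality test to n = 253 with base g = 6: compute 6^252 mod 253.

234

6^1 ≡ 6 (mod 253)
6^2 ≡ 6^2 = 36 ≡ 36 (mod 253)
6^4 ≡ 36^2 = 1296 ≡ 31 (mod 253)
6^8 ≡ 31^2 = 961 ≡ 202 (mod 253)
6^16 ≡ 202^2 = 40804 ≡ 71 (mod 253)
6^32 ≡ 71^2 = 5041 ≡ 234 (mod 253)
6^64 ≡ 234^2 = 54756 ≡ 108 (mod 253)
6^128 ≡ 108^2 = 11664 ≡ 26 (mod 253)
252 = 128 + 64 + 32 + 16 + 8 + 4 in binary powers of 2.
So 6^252 ≡ 26 · 108 · 234 · 71 · 202 · 31 ≡ 234 (mod 253).
Since 234 ≠ 1, base 6 is a Fermat witness: 253 is composite.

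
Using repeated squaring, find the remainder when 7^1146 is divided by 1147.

1120

7^1 ≡ 7 (mod 1147)
7^2 ≡ 7^2 = 49 ≡ 49 (mod 1147)
7^4 ≡ 49^2 = 2401 ≡ 107 (mod 1147)
7^8 ≡ 107^2 = 11449 ≡ 1126 (mod 1147)
7^16 ≡ 1126^2 = 1267876 ≡ 441 (mod 1147)
7^32 ≡ 441^2 = 194481 ≡ 638 (mod 1147)
7^64 ≡ 638^2 = 407044 ≡ 1006 (mod 1147)
7^128 ≡ 1006^2 = 1012036 ≡ 382 (mod 1147)
7^256 ≡ 382^2 = 145924 ≡ 255 (mod 1147)
7^512 ≡ 255^2 = 65025 ≡ 793 (mod 1147)
7^1024 ≡ 793^2 = 628849 ≡ 293 (mod 1147)
1146 = 1024 + 64 + 32 + 16 + 8 + 2 in binary powers of 2.
So 7^1146 ≡ 293 · 1006 · 638 · 441 · 1126 · 49 ≡ 1120 (mod 1147).
Since 1120 ≠ 1, base 7 is a Fermat witness: 1147 is composite.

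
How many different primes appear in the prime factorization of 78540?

6

78540 = 2^2 · 19635
19635 = 3 · 6545
6545 = 5 · 1309
1309 = 7 · 187
187 = 11 · 17
78540 = 2^2 · 3 · 5 · 7 · 11 · 17, which has 6 distinct prime factors.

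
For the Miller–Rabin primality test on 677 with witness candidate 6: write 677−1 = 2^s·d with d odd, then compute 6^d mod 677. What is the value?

677 − 1 = 676 = 2^2 · 169, so d = 169.
6^1 ≡ 6 (mod 677)
6^2 ≡ 6^2 = 36 ≡ 36 (mod 677)
6^4 ≡ 36^2 = 1296 ≡ 619 (mod 677)
6^8 ≡ 619^2 = 383161 ≡ 656 (mod 677)
6^16 ≡ 656^2 = 430336 ≡ 441 (mod 677)
6^32 ≡ 441^2 = 194481 ≡ 182 (mod 677)
6^64 ≡ 182^2 = 33124 ≡ 628 (mod 677)
6^128 ≡ 628^2 = 394384 ≡ 370 (mod 677)
169 = 128 + 32 + 8 + 1 in binary powers of 2.
So 6^169 ≡ 370 · 182 · 656 · 6 ≡ 1 (mod 677).
Since 6^d ≡ 1 (mod 677), base 6 does not prove 677 composite.

1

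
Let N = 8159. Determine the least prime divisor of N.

41

8159 is odd.
Digit sum 23, not divisible by 3.
Ends in 9: not divisible by 5.
7: 8159 = 7·1165 + 4
11: 8159 = 11·741 + 8
13: 8159 = 13·627 + 8
17: 8159 = 17·479 + 16
19: 8159 = 19·429 + 8
23: 8159 = 23·354 + 17
29: 8159 = 29·281 + 10
31: 8159 = 31·263 + 6
37: 8159 = 37·220 + 19
41: 8159 = 41·199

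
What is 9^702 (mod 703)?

9^1 ≡ 9 (mod 703)
9^2 ≡ 9^2 = 81 ≡ 81 (mod 703)
9^4 ≡ 81^2 = 6561 ≡ 234 (mod 703)
9^8 ≡ 234^2 = 54756 ≡ 625 (mod 703)
9^16 ≡ 625^2 = 390625 ≡ 460 (mod 703)
9^32 ≡ 460^2 = 211600 ≡ 700 (mod 703)
9^64 ≡ 700^2 = 490000 ≡ 9 (mod 703)
9^128 ≡ 9^2 = 81 ≡ 81 (mod 703)
9^256 ≡ 81^2 = 6561 ≡ 234 (mod 703)
9^512 ≡ 234^2 = 54756 ≡ 625 (mod 703)
702 = 512 + 128 + 32 + 16 + 8 + 4 + 2 in binary powers of 2.
So 9^702 ≡ 625 · 81 · 700 · 460 · 625 · 234 · 81 ≡ 1 (mod 703).
Since the result is 1, base 9 gives no evidence that 703 is composite.

1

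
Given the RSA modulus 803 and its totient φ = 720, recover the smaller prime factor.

11

φ(n) = (p−1)(q−1) = n − (p+q) + 1, so p + q = 803 − 720 + 1 = 84.
p and q are the roots of t² − 84t + 803 = 0.
Discriminant: 84² − 4·803 = 7056 − 3212 = 3844; √3844 = 62.
q = (84 − 62)/2 = 11, p = (84 + 62)/2 = 73.
Check: 11 · 73 = 803.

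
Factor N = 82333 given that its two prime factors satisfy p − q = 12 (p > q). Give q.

281

Since p = q + 12, we have 82333 = q(q + 12), so q² + 12q − 82333 = 0.
Discriminant: 12² + 4·82333 = 144 + 329332 = 329476; √329476 = 574.
q = (−12 + 574)/2 = 281, and p = q + 12 = 293.
Check: 281 · 293 = 82333.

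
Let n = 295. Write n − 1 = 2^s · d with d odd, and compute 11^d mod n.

295 − 1 = 294 = 2^1 · 147, so d = 147.
11^1 ≡ 11 (mod 295)
11^2 ≡ 11^2 = 121 ≡ 121 (mod 295)
11^4 ≡ 121^2 = 14641 ≡ 186 (mod 295)
11^8 ≡ 186^2 = 34596 ≡ 81 (mod 295)
11^16 ≡ 81^2 = 6561 ≡ 71 (mod 295)
11^32 ≡ 71^2 = 5041 ≡ 26 (mod 295)
11^64 ≡ 26^2 = 676 ≡ 86 (mod 295)
11^128 ≡ 86^2 = 7396 ≡ 21 (mod 295)
147 = 128 + 16 + 2 + 1 in binary powers of 2.
So 11^147 ≡ 21 · 71 · 121 · 11 ≡ 56 (mod 295).
Squaring chain: 56; never reaches −1, so base 11 is a Miller–Rabin witness that 295 is composite.

56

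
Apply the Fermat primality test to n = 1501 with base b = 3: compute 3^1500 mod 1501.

3^1 ≡ 3 (mod 1501)
3^2 ≡ 3^2 = 9 ≡ 9 (mod 1501)
3^4 ≡ 9^2 = 81 ≡ 81 (mod 1501)
3^8 ≡ 81^2 = 6561 ≡ 557 (mod 1501)
3^16 ≡ 557^2 = 310249 ≡ 1043 (mod 1501)
3^32 ≡ 1043^2 = 1087849 ≡ 1125 (mod 1501)
3^64 ≡ 1125^2 = 1265625 ≡ 282 (mod 1501)
3^128 ≡ 282^2 = 79524 ≡ 1472 (mod 1501)
3^256 ≡ 1472^2 = 2166784 ≡ 841 (mod 1501)
3^512 ≡ 841^2 = 707281 ≡ 310 (mod 1501)
3^1024 ≡ 310^2 = 96100 ≡ 36 (mod 1501)
1500 = 1024 + 256 + 128 + 64 + 16 + 8 + 4 in binary powers of 2.
So 3^1500 ≡ 36 · 841 · 1472 · 282 · 1043 · 557 · 81 ≡ 539 (mod 1501).
Since 539 ≠ 1, base 3 is a Fermat witness: 1501 is composite.

539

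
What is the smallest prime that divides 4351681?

37

4351681 is odd.
Digit sum 28, not divisible by 3.
Ends in 1: not divisible by 5.
7: 4351681 = 7·621668 + 5
11: 4351681 = 11·395607 + 4
13: 4351681 = 13·334744 + 9
17: 4351681 = 17·255981 + 4
19: 4351681 = 19·229035 + 16
23: 4351681 = 23·189203 + 12
29: 4351681 = 29·150057 + 28
31: 4351681 = 31·140376 + 25
37: 4351681 = 37·117613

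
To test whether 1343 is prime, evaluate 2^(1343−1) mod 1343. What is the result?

2^1 ≡ 2 (mod 1343)
2^2 ≡ 2^2 = 4 ≡ 4 (mod 1343)
2^4 ≡ 4^2 = 16 ≡ 16 (mod 1343)
2^8 ≡ 16^2 = 256 ≡ 256 (mod 1343)
2^16 ≡ 256^2 = 65536 ≡ 1072 (mod 1343)
2^32 ≡ 1072^2 = 1149184 ≡ 919 (mod 1343)
2^64 ≡ 919^2 = 844561 ≡ 1157 (mod 1343)
2^128 ≡ 1157^2 = 1338649 ≡ 1021 (mod 1343)
2^256 ≡ 1021^2 = 1042441 ≡ 273 (mod 1343)
2^512 ≡ 273^2 = 74529 ≡ 664 (mod 1343)
2^1024 ≡ 664^2 = 440896 ≡ 392 (mod 1343)
1342 = 1024 + 256 + 32 + 16 + 8 + 4 + 2 in binary powers of 2.
So 2^1342 ≡ 392 · 273 · 919 · 1072 · 256 · 16 · 4 ≡ 914 (mod 1343).
Since 914 ≠ 1, base 2 is a Fermat witness: 1343 is composite.

914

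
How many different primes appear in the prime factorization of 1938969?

1938969 = 3^2 · 215441
215441 = 17 · 12673
12673 = 19 · 667
667 = 23 · 29
1938969 = 3^2 · 17 · 19 · 23 · 29, which has 5 distinct prime factors.

5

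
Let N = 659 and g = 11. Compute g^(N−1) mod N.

1

11^1 ≡ 11 (mod 659)
11^2 ≡ 11^2 = 121 ≡ 121 (mod 659)
11^4 ≡ 121^2 = 14641 ≡ 143 (mod 659)
11^8 ≡ 143^2 = 20449 ≡ 20 (mod 659)
11^16 ≡ 20^2 = 400 ≡ 400 (mod 659)
11^32 ≡ 400^2 = 160000 ≡ 522 (mod 659)
11^64 ≡ 522^2 = 272484 ≡ 317 (mod 659)
11^128 ≡ 317^2 = 100489 ≡ 321 (mod 659)
11^256 ≡ 321^2 = 103041 ≡ 237 (mod 659)
11^512 ≡ 237^2 = 56169 ≡ 154 (mod 659)
658 = 512 + 128 + 16 + 2 in binary powers of 2.
So 11^658 ≡ 154 · 321 · 400 · 121 ≡ 1 (mod 659).
Since the result is 1, base 11 gives no evidence that 659 is composite.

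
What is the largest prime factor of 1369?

1369 = 37 · 37
37 = 37 · 1
So 1369 = 37^2; the largest prime factor is 37.

37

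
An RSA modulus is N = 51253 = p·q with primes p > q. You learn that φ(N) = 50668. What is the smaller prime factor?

φ(n) = (p−1)(q−1) = n − (p+q) + 1, so p + q = 51253 − 50668 + 1 = 586.
p and q are the roots of t² − 586t + 51253 = 0.
Discriminant: 586² − 4·51253 = 343396 − 205012 = 138384; √138384 = 372.
q = (586 − 372)/2 = 107, p = (586 + 372)/2 = 479.
Check: 107 · 479 = 51253.

107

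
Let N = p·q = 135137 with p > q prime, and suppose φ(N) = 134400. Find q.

φ(n) = (p−1)(q−1) = n − (p+q) + 1, so p + q = 135137 − 134400 + 1 = 738.
p and q are the roots of t² − 738t + 135137 = 0.
Discriminant: 738² − 4·135137 = 544644 − 540548 = 4096; √4096 = 64.
q = (738 − 64)/2 = 337, p = (738 + 64)/2 = 401.
Check: 337 · 401 = 135137.

337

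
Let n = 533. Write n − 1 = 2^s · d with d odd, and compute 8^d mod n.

533 − 1 = 532 = 2^2 · 133, so d = 133.
8^1 ≡ 8 (mod 533)
8^2 ≡ 8^2 = 64 ≡ 64 (mod 533)
8^4 ≡ 64^2 = 4096 ≡ 365 (mod 533)
8^8 ≡ 365^2 = 133225 ≡ 508 (mod 533)
8^16 ≡ 508^2 = 258064 ≡ 92 (mod 533)
8^32 ≡ 92^2 = 8464 ≡ 469 (mod 533)
8^64 ≡ 469^2 = 219961 ≡ 365 (mod 533)
8^128 ≡ 365^2 = 133225 ≡ 508 (mod 533)
133 = 128 + 4 + 1 in binary powers of 2.
So 8^133 ≡ 508 · 365 · 8 ≡ 21 (mod 533).
Squaring chain: 21 → 441; never reaches −1, so base 8 is a Miller–Rabin witness that 533 is composite.

21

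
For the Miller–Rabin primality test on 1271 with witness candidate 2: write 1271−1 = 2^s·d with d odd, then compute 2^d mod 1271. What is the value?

993

1271 − 1 = 1270 = 2^1 · 635, so d = 635.
2^1 ≡ 2 (mod 1271)
2^2 ≡ 2^2 = 4 ≡ 4 (mod 1271)
2^4 ≡ 4^2 = 16 ≡ 16 (mod 1271)
2^8 ≡ 16^2 = 256 ≡ 256 (mod 1271)
2^16 ≡ 256^2 = 65536 ≡ 715 (mod 1271)
2^32 ≡ 715^2 = 511225 ≡ 283 (mod 1271)
2^64 ≡ 283^2 = 80089 ≡ 16 (mod 1271)
2^128 ≡ 16^2 = 256 ≡ 256 (mod 1271)
2^256 ≡ 256^2 = 65536 ≡ 715 (mod 1271)
2^512 ≡ 715^2 = 511225 ≡ 283 (mod 1271)
635 = 512 + 64 + 32 + 16 + 8 + 2 + 1 in binary powers of 2.
So 2^635 ≡ 283 · 16 · 283 · 715 · 256 · 4 · 2 ≡ 993 (mod 1271).
Squaring chain: 993; never reaches −1, so base 2 is a Miller–Rabin witness that 1271 is composite.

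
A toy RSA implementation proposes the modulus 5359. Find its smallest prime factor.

5359 is odd.
Digit sum 22, not divisible by 3.
Ends in 9: not divisible by 5.
7: 5359 = 7·765 + 4
11: 5359 = 11·487 + 2
13: 5359 = 13·412 + 3
17: 5359 = 17·315 + 4
19: 5359 = 19·282 + 1
23: 5359 = 23·233

23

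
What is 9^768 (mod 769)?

9^1 ≡ 9 (mod 769)
9^2 ≡ 9^2 = 81 ≡ 81 (mod 769)
9^4 ≡ 81^2 = 6561 ≡ 409 (mod 769)
9^8 ≡ 409^2 = 167281 ≡ 408 (mod 769)
9^16 ≡ 408^2 = 166464 ≡ 360 (mod 769)
9^32 ≡ 360^2 = 129600 ≡ 408 (mod 769)
9^64 ≡ 408^2 = 166464 ≡ 360 (mod 769)
9^128 ≡ 360^2 = 129600 ≡ 408 (mod 769)
9^256 ≡ 408^2 = 166464 ≡ 360 (mod 769)
9^512 ≡ 360^2 = 129600 ≡ 408 (mod 769)
768 = 512 + 256 in binary powers of 2.
So 9^768 ≡ 408 · 360 ≡ 1 (mod 769).
Since the result is 1, base 9 gives no evidence that 769 is composite.

1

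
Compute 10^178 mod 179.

1

10^1 ≡ 10 (mod 179)
10^2 ≡ 10^2 = 100 ≡ 100 (mod 179)
10^4 ≡ 100^2 = 10000 ≡ 155 (mod 179)
10^8 ≡ 155^2 = 24025 ≡ 39 (mod 179)
10^16 ≡ 39^2 = 1521 ≡ 89 (mod 179)
10^32 ≡ 89^2 = 7921 ≡ 45 (mod 179)
10^64 ≡ 45^2 = 2025 ≡ 56 (mod 179)
10^128 ≡ 56^2 = 3136 ≡ 93 (mod 179)
178 = 128 + 32 + 16 + 2 in binary powers of 2.
So 10^178 ≡ 93 · 45 · 89 · 100 ≡ 1 (mod 179).
Since the result is 1, base 10 gives no evidence that 179 is composite.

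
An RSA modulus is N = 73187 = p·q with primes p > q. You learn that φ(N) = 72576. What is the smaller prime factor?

φ(n) = (p−1)(q−1) = n − (p+q) + 1, so p + q = 73187 − 72576 + 1 = 612.
p and q are the roots of t² − 612t + 73187 = 0.
Discriminant: 612² − 4·73187 = 374544 − 292748 = 81796; √81796 = 286.
q = (612 − 286)/2 = 163, p = (612 + 286)/2 = 449.
Check: 163 · 449 = 73187.

163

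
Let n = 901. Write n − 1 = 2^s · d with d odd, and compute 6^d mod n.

901 − 1 = 900 = 2^2 · 225, so d = 225.
6^1 ≡ 6 (mod 901)
6^2 ≡ 6^2 = 36 ≡ 36 (mod 901)
6^4 ≡ 36^2 = 1296 ≡ 395 (mod 901)
6^8 ≡ 395^2 = 156025 ≡ 152 (mod 901)
6^16 ≡ 152^2 = 23104 ≡ 579 (mod 901)
6^32 ≡ 579^2 = 335241 ≡ 69 (mod 901)
6^64 ≡ 69^2 = 4761 ≡ 256 (mod 901)
6^128 ≡ 256^2 = 65536 ≡ 664 (mod 901)
225 = 128 + 64 + 32 + 1 in binary powers of 2.
So 6^225 ≡ 664 · 256 · 69 · 6 ≡ 771 (mod 901).
Squaring chain: 771 → 682; never reaches −1, so base 6 is a Miller–Rabin witness that 901 is composite.

771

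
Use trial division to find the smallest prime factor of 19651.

43

19651 is odd.
Digit sum 22, not divisible by 3.
Ends in 1: not divisible by 5.
7: 19651 = 7·2807 + 2
11: 19651 = 11·1786 + 5
13: 19651 = 13·1511 + 8
17: 19651 = 17·1155 + 16
19: 19651 = 19·1034 + 5
23: 19651 = 23·854 + 9
29: 19651 = 29·677 + 18
31: 19651 = 31·633 + 28
37: 19651 = 37·531 + 4
41: 19651 = 41·479 + 12
43: 19651 = 43·457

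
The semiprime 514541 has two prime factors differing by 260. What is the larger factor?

Since p = q + 260, we have 514541 = q(q + 260), so q² + 260q − 514541 = 0.
Discriminant: 260² + 4·514541 = 67600 + 2058164 = 2125764; √2125764 = 1458.
q = (−260 + 1458)/2 = 599, and p = q + 260 = 859.
Check: 599 · 859 = 514541.

859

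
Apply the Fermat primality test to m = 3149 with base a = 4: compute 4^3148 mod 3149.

4^1 ≡ 4 (mod 3149)
4^2 ≡ 4^2 = 16 ≡ 16 (mod 3149)
4^4 ≡ 16^2 = 256 ≡ 256 (mod 3149)
4^8 ≡ 256^2 = 65536 ≡ 2556 (mod 3149)
4^16 ≡ 2556^2 = 6533136 ≡ 2110 (mod 3149)
4^32 ≡ 2110^2 = 4452100 ≡ 2563 (mod 3149)
4^64 ≡ 2563^2 = 6568969 ≡ 155 (mod 3149)
4^128 ≡ 155^2 = 24025 ≡ 1982 (mod 3149)
4^256 ≡ 1982^2 = 3928324 ≡ 1521 (mod 3149)
4^512 ≡ 1521^2 = 2313441 ≡ 2075 (mod 3149)
4^1024 ≡ 2075^2 = 4305625 ≡ 942 (mod 3149)
4^2048 ≡ 942^2 = 887364 ≡ 2495 (mod 3149)
3148 = 2048 + 1024 + 64 + 8 + 4 in binary powers of 2.
So 4^3148 ≡ 2495 · 942 · 155 · 2556 · 256 ≡ 3138 (mod 3149).
Since 3138 ≠ 1, base 4 is a Fermat witness: 3149 is composite.

3138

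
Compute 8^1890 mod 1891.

1768

8^1 ≡ 8 (mod 1891)
8^2 ≡ 8^2 = 64 ≡ 64 (mod 1891)
8^4 ≡ 64^2 = 4096 ≡ 314 (mod 1891)
8^8 ≡ 314^2 = 98596 ≡ 264 (mod 1891)
8^16 ≡ 264^2 = 69696 ≡ 1620 (mod 1891)
8^32 ≡ 1620^2 = 2624400 ≡ 1583 (mod 1891)
8^64 ≡ 1583^2 = 2505889 ≡ 314 (mod 1891)
8^128 ≡ 314^2 = 98596 ≡ 264 (mod 1891)
8^256 ≡ 264^2 = 69696 ≡ 1620 (mod 1891)
8^512 ≡ 1620^2 = 2624400 ≡ 1583 (mod 1891)
8^1024 ≡ 1583^2 = 2505889 ≡ 314 (mod 1891)
1890 = 1024 + 512 + 256 + 64 + 32 + 2 in binary powers of 2.
So 8^1890 ≡ 314 · 1583 · 1620 · 314 · 1583 · 64 ≡ 1768 (mod 1891).
Since 1768 ≠ 1, base 8 is a Fermat witness: 1891 is composite.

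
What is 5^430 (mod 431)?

5^1 ≡ 5 (mod 431)
5^2 ≡ 5^2 = 25 ≡ 25 (mod 431)
5^4 ≡ 25^2 = 625 ≡ 194 (mod 431)
5^8 ≡ 194^2 = 37636 ≡ 139 (mod 431)
5^16 ≡ 139^2 = 19321 ≡ 357 (mod 431)
5^32 ≡ 357^2 = 127449 ≡ 304 (mod 431)
5^64 ≡ 304^2 = 92416 ≡ 182 (mod 431)
5^128 ≡ 182^2 = 33124 ≡ 368 (mod 431)
5^256 ≡ 368^2 = 135424 ≡ 90 (mod 431)
430 = 256 + 128 + 32 + 8 + 4 + 2 in binary powers of 2.
So 5^430 ≡ 90 · 368 · 304 · 139 · 194 · 25 ≡ 1 (mod 431).
Since the result is 1, base 5 gives no evidence that 431 is composite.

1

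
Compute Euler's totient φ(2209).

2162

Factor: 2209 = 47^2.
φ(2209) = 47^1·(47−1) = 2162.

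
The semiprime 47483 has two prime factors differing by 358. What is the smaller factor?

103

Since p = q + 358, we have 47483 = q(q + 358), so q² + 358q − 47483 = 0.
Discriminant: 358² + 4·47483 = 128164 + 189932 = 318096; √318096 = 564.
q = (−358 + 564)/2 = 103, and p = q + 358 = 461.
Check: 103 · 461 = 47483.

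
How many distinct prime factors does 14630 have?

5

14630 = 2 · 7315
7315 = 5 · 1463
1463 = 7 · 209
209 = 11 · 19
14630 = 2 · 5 · 7 · 11 · 19, which has 5 distinct prime factors.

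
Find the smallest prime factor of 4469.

41

4469 is odd.
Digit sum 23, not divisible by 3.
Ends in 9: not divisible by 5.
7: 4469 = 7·638 + 3
11: 4469 = 11·406 + 3
13: 4469 = 13·343 + 10
17: 4469 = 17·262 + 15
19: 4469 = 19·235 + 4
23: 4469 = 23·194 + 7
29: 4469 = 29·154 + 3
31: 4469 = 31·144 + 5
37: 4469 = 37·120 + 29
41: 4469 = 41·109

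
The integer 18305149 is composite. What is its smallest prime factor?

71

18305149 is odd.
Digit sum 31, not divisible by 3.
Ends in 9: not divisible by 5.
7: 18305149 = 7·2615021 + 2
11: 18305149 = 11·1664104 + 5
13: 18305149 = 13·1408088 + 5
17: 18305149 = 17·1076773 + 8
19: 18305149 = 19·963428 + 17
23: 18305149 = 23·795876 + 1
29: 18305149 = 29·631212 + 1
31: 18305149 = 31·590488 + 21
37: 18305149 = 37·494733 + 28
41: 18305149 = 41·446467 + 2
43: 18305149 = 43·425701 + 6
47: 18305149 = 47·389471 + 12
53: 18305149 = 53·345380 + 9
59: 18305149 = 59·310256 + 45
61: 18305149 = 61·300084 + 25
67: 18305149 = 67·273211 + 12
71: 18305149 = 71·257819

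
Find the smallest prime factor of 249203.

17

249203 is odd.
Digit sum 20, not divisible by 3.
Ends in 3: not divisible by 5.
7: 249203 = 7·35600 + 3
11: 249203 = 11·22654 + 9
13: 249203 = 13·19169 + 6
17: 249203 = 17·14659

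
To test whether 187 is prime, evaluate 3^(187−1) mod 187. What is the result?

25

3^1 ≡ 3 (mod 187)
3^2 ≡ 3^2 = 9 ≡ 9 (mod 187)
3^4 ≡ 9^2 = 81 ≡ 81 (mod 187)
3^8 ≡ 81^2 = 6561 ≡ 16 (mod 187)
3^16 ≡ 16^2 = 256 ≡ 69 (mod 187)
3^32 ≡ 69^2 = 4761 ≡ 86 (mod 187)
3^64 ≡ 86^2 = 7396 ≡ 103 (mod 187)
3^128 ≡ 103^2 = 10609 ≡ 137 (mod 187)
186 = 128 + 32 + 16 + 8 + 2 in binary powers of 2.
So 3^186 ≡ 137 · 86 · 69 · 16 · 9 ≡ 25 (mod 187).
Since 25 ≠ 1, base 3 is a Fermat witness: 187 is composite.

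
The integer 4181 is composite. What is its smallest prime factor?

37

4181 is odd.
Digit sum 14, not divisible by 3.
Ends in 1: not divisible by 5.
7: 4181 = 7·597 + 2
11: 4181 = 11·380 + 1
13: 4181 = 13·321 + 8
17: 4181 = 17·245 + 16
19: 4181 = 19·220 + 1
23: 4181 = 23·181 + 18
29: 4181 = 29·144 + 5
31: 4181 = 31·134 + 27
37: 4181 = 37·113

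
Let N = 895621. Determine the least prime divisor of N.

895621 is odd.
Digit sum 31, not divisible by 3.
Ends in 1: not divisible by 5.
7: 895621 = 7·127945 + 6
11: 895621 = 11·81420 + 1
13: 895621 = 13·68893 + 12
17: 895621 = 17·52683 + 10
19: 895621 = 19·47137 + 18
23: 895621 = 23·38940 + 1
29: 895621 = 29·30883 + 14
31: 895621 = 31·28891

31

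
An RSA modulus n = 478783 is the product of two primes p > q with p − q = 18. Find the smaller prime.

Since p = q + 18, we have 478783 = q(q + 18), so q² + 18q − 478783 = 0.
Discriminant: 18² + 4·478783 = 324 + 1915132 = 1915456; √1915456 = 1384.
q = (−18 + 1384)/2 = 683, and p = q + 18 = 701.
Check: 683 · 701 = 478783.

683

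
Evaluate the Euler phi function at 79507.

Factor: 79507 = 43^3.
φ(79507) = 43^2·(43−1) = 77658.

77658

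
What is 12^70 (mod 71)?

12^1 ≡ 12 (mod 71)
12^2 ≡ 12^2 = 144 ≡ 2 (mod 71)
12^4 ≡ 2^2 = 4 ≡ 4 (mod 71)
12^8 ≡ 4^2 = 16 ≡ 16 (mod 71)
12^16 ≡ 16^2 = 256 ≡ 43 (mod 71)
12^32 ≡ 43^2 = 1849 ≡ 3 (mod 71)
12^64 ≡ 3^2 = 9 ≡ 9 (mod 71)
70 = 64 + 4 + 2 in binary powers of 2.
So 12^70 ≡ 9 · 4 · 2 ≡ 1 (mod 71).
Since the result is 1, base 12 gives no evidence that 71 is composite.

1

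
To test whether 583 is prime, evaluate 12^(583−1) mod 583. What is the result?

12^1 ≡ 12 (mod 583)
12^2 ≡ 12^2 = 144 ≡ 144 (mod 583)
12^4 ≡ 144^2 = 20736 ≡ 331 (mod 583)
12^8 ≡ 331^2 = 109561 ≡ 540 (mod 583)
12^16 ≡ 540^2 = 291600 ≡ 100 (mod 583)
12^32 ≡ 100^2 = 10000 ≡ 89 (mod 583)
12^64 ≡ 89^2 = 7921 ≡ 342 (mod 583)
12^128 ≡ 342^2 = 116964 ≡ 364 (mod 583)
12^256 ≡ 364^2 = 132496 ≡ 155 (mod 583)
12^512 ≡ 155^2 = 24025 ≡ 122 (mod 583)
582 = 512 + 64 + 4 + 2 in binary powers of 2.
So 12^582 ≡ 122 · 342 · 331 · 144 ≡ 221 (mod 583).
Since 221 ≠ 1, base 12 is a Fermat witness: 583 is composite.

221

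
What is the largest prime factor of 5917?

5917 = 61 · 97
97 is prime.
So 5917 = 61 · 97; the largest prime factor is 97.

97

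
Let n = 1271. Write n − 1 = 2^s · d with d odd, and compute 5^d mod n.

1271 − 1 = 1270 = 2^1 · 635, so d = 635.
5^1 ≡ 5 (mod 1271)
5^2 ≡ 5^2 = 25 ≡ 25 (mod 1271)
5^4 ≡ 25^2 = 625 ≡ 625 (mod 1271)
5^8 ≡ 625^2 = 390625 ≡ 428 (mod 1271)
5^16 ≡ 428^2 = 183184 ≡ 160 (mod 1271)
5^32 ≡ 160^2 = 25600 ≡ 180 (mod 1271)
5^64 ≡ 180^2 = 32400 ≡ 625 (mod 1271)
5^128 ≡ 625^2 = 390625 ≡ 428 (mod 1271)
5^256 ≡ 428^2 = 183184 ≡ 160 (mod 1271)
5^512 ≡ 160^2 = 25600 ≡ 180 (mod 1271)
635 = 512 + 64 + 32 + 16 + 8 + 2 + 1 in binary powers of 2.
So 5^635 ≡ 180 · 625 · 180 · 160 · 428 · 25 · 5 ≡ 893 (mod 1271).
Squaring chain: 893; never reaches −1, so base 5 is a Miller–Rabin witness that 1271 is composite.

893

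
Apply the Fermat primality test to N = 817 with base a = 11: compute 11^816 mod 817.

11^1 ≡ 11 (mod 817)
11^2 ≡ 11^2 = 121 ≡ 121 (mod 817)
11^4 ≡ 121^2 = 14641 ≡ 752 (mod 817)
11^8 ≡ 752^2 = 565504 ≡ 140 (mod 817)
11^16 ≡ 140^2 = 19600 ≡ 809 (mod 817)
11^32 ≡ 809^2 = 654481 ≡ 64 (mod 817)
11^64 ≡ 64^2 = 4096 ≡ 11 (mod 817)
11^128 ≡ 11^2 = 121 ≡ 121 (mod 817)
11^256 ≡ 121^2 = 14641 ≡ 752 (mod 817)
11^512 ≡ 752^2 = 565504 ≡ 140 (mod 817)
816 = 512 + 256 + 32 + 16 in binary powers of 2.
So 11^816 ≡ 140 · 752 · 64 · 809 ≡ 666 (mod 817).
Since 666 ≠ 1, base 11 is a Fermat witness: 817 is composite.

666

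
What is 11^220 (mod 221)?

81

11^1 ≡ 11 (mod 221)
11^2 ≡ 11^2 = 121 ≡ 121 (mod 221)
11^4 ≡ 121^2 = 14641 ≡ 55 (mod 221)
11^8 ≡ 55^2 = 3025 ≡ 152 (mod 221)
11^16 ≡ 152^2 = 23104 ≡ 120 (mod 221)
11^32 ≡ 120^2 = 14400 ≡ 35 (mod 221)
11^64 ≡ 35^2 = 1225 ≡ 120 (mod 221)
11^128 ≡ 120^2 = 14400 ≡ 35 (mod 221)
220 = 128 + 64 + 16 + 8 + 4 in binary powers of 2.
So 11^220 ≡ 35 · 120 · 120 · 152 · 55 ≡ 81 (mod 221).
Since 81 ≠ 1, base 11 is a Fermat witness: 221 is composite.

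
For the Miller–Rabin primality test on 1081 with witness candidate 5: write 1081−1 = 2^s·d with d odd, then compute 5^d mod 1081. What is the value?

608

1081 − 1 = 1080 = 2^3 · 135, so d = 135.
5^1 ≡ 5 (mod 1081)
5^2 ≡ 5^2 = 25 ≡ 25 (mod 1081)
5^4 ≡ 25^2 = 625 ≡ 625 (mod 1081)
5^8 ≡ 625^2 = 390625 ≡ 384 (mod 1081)
5^16 ≡ 384^2 = 147456 ≡ 440 (mod 1081)
5^32 ≡ 440^2 = 193600 ≡ 101 (mod 1081)
5^64 ≡ 101^2 = 10201 ≡ 472 (mod 1081)
5^128 ≡ 472^2 = 222784 ≡ 98 (mod 1081)
135 = 128 + 4 + 2 + 1 in binary powers of 2.
So 5^135 ≡ 98 · 625 · 25 · 5 ≡ 608 (mod 1081).
Squaring chain: 608 → 1043 → 363; never reaches −1, so base 5 is a Miller–Rabin witness that 1081 is composite.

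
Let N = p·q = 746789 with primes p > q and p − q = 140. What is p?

Since p = q + 140, we have 746789 = q(q + 140), so q² + 140q − 746789 = 0.
Discriminant: 140² + 4·746789 = 19600 + 2987156 = 3006756; √3006756 = 1734.
q = (−140 + 1734)/2 = 797, and p = q + 140 = 937.
Check: 797 · 937 = 746789.

937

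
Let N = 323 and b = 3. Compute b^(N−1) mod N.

3^1 ≡ 3 (mod 323)
3^2 ≡ 3^2 = 9 ≡ 9 (mod 323)
3^4 ≡ 9^2 = 81 ≡ 81 (mod 323)
3^8 ≡ 81^2 = 6561 ≡ 101 (mod 323)
3^16 ≡ 101^2 = 10201 ≡ 188 (mod 323)
3^32 ≡ 188^2 = 35344 ≡ 137 (mod 323)
3^64 ≡ 137^2 = 18769 ≡ 35 (mod 323)
3^128 ≡ 35^2 = 1225 ≡ 256 (mod 323)
3^256 ≡ 256^2 = 65536 ≡ 290 (mod 323)
322 = 256 + 64 + 2 in binary powers of 2.
So 3^322 ≡ 290 · 35 · 9 ≡ 264 (mod 323).
Since 264 ≠ 1, base 3 is a Fermat witness: 323 is composite.

264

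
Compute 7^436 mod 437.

7^1 ≡ 7 (mod 437)
7^2 ≡ 7^2 = 49 ≡ 49 (mod 437)
7^4 ≡ 49^2 = 2401 ≡ 216 (mod 437)
7^8 ≡ 216^2 = 46656 ≡ 334 (mod 437)
7^16 ≡ 334^2 = 111556 ≡ 121 (mod 437)
7^32 ≡ 121^2 = 14641 ≡ 220 (mod 437)
7^64 ≡ 220^2 = 48400 ≡ 330 (mod 437)
7^128 ≡ 330^2 = 108900 ≡ 87 (mod 437)
7^256 ≡ 87^2 = 7569 ≡ 140 (mod 437)
436 = 256 + 128 + 32 + 16 + 4 in binary powers of 2.
So 7^436 ≡ 140 · 87 · 220 · 121 · 216 ≡ 64 (mod 437).
Since 64 ≠ 1, base 7 is a Fermat witness: 437 is composite.

64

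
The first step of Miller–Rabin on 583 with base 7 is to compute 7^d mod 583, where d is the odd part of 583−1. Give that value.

271

583 − 1 = 582 = 2^1 · 291, so d = 291.
7^1 ≡ 7 (mod 583)
7^2 ≡ 7^2 = 49 ≡ 49 (mod 583)
7^4 ≡ 49^2 = 2401 ≡ 69 (mod 583)
7^8 ≡ 69^2 = 4761 ≡ 97 (mod 583)
7^16 ≡ 97^2 = 9409 ≡ 81 (mod 583)
7^32 ≡ 81^2 = 6561 ≡ 148 (mod 583)
7^64 ≡ 148^2 = 21904 ≡ 333 (mod 583)
7^128 ≡ 333^2 = 110889 ≡ 119 (mod 583)
7^256 ≡ 119^2 = 14161 ≡ 169 (mod 583)
291 = 256 + 32 + 2 + 1 in binary powers of 2.
So 7^291 ≡ 169 · 148 · 49 · 7 ≡ 271 (mod 583).
Squaring chain: 271; never reaches −1, so base 7 is a Miller–Rabin witness that 583 is composite.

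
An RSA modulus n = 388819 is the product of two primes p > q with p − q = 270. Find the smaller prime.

503

Since p = q + 270, we have 388819 = q(q + 270), so q² + 270q − 388819 = 0.
Discriminant: 270² + 4·388819 = 72900 + 1555276 = 1628176; √1628176 = 1276.
q = (−270 + 1276)/2 = 503, and p = q + 270 = 773.
Check: 503 · 773 = 388819.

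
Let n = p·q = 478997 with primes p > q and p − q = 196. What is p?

797

Since p = q + 196, we have 478997 = q(q + 196), so q² + 196q − 478997 = 0.
Discriminant: 196² + 4·478997 = 38416 + 1915988 = 1954404; √1954404 = 1398.
q = (−196 + 1398)/2 = 601, and p = q + 196 = 797.
Check: 601 · 797 = 478997.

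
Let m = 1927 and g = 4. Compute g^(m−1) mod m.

1390

4^1 ≡ 4 (mod 1927)
4^2 ≡ 4^2 = 16 ≡ 16 (mod 1927)
4^4 ≡ 16^2 = 256 ≡ 256 (mod 1927)
4^8 ≡ 256^2 = 65536 ≡ 18 (mod 1927)
4^16 ≡ 18^2 = 324 ≡ 324 (mod 1927)
4^32 ≡ 324^2 = 104976 ≡ 918 (mod 1927)
4^64 ≡ 918^2 = 842724 ≡ 625 (mod 1927)
4^128 ≡ 625^2 = 390625 ≡ 1371 (mod 1927)
4^256 ≡ 1371^2 = 1879641 ≡ 816 (mod 1927)
4^512 ≡ 816^2 = 665856 ≡ 1041 (mod 1927)
4^1024 ≡ 1041^2 = 1083681 ≡ 707 (mod 1927)
1926 = 1024 + 512 + 256 + 128 + 4 + 2 in binary powers of 2.
So 4^1926 ≡ 707 · 1041 · 816 · 1371 · 256 · 16 ≡ 1390 (mod 1927).
Since 1390 ≠ 1, base 4 is a Fermat witness: 1927 is composite.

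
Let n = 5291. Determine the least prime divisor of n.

5291 is odd.
Digit sum 17, not divisible by 3.
Ends in 1: not divisible by 5.
7: 5291 = 7·755 + 6
11: 5291 = 11·481

11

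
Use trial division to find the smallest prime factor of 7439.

7439 is odd.
Digit sum 23, not divisible by 3.
Ends in 9: not divisible by 5.
7: 7439 = 7·1062 + 5
11: 7439 = 11·676 + 3
13: 7439 = 13·572 + 3
17: 7439 = 17·437 + 10
19: 7439 = 19·391 + 10
23: 7439 = 23·323 + 10
29: 7439 = 29·256 + 15
31: 7439 = 31·239 + 30
37: 7439 = 37·201 + 2
41: 7439 = 41·181 + 18
43: 7439 = 43·173

43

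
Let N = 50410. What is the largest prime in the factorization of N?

50410 = 2 · 25205
25205 = 5 · 5041
5041 = 71 · 71
71 = 71 · 1
So 50410 = 2 · 5 · 71^2; the largest prime factor is 71.

71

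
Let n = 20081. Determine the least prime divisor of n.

20081 is odd.
Digit sum 11, not divisible by 3.
Ends in 1: not divisible by 5.
7: 20081 = 7·2868 + 5
11: 20081 = 11·1825 + 6
13: 20081 = 13·1544 + 9
17: 20081 = 17·1181 + 4
19: 20081 = 19·1056 + 17
23: 20081 = 23·873 + 2
29: 20081 = 29·692 + 13
31: 20081 = 31·647 + 24
37: 20081 = 37·542 + 27
41: 20081 = 41·489 + 32
43: 20081 = 43·467

43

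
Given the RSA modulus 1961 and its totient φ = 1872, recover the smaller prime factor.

φ(n) = (p−1)(q−1) = n − (p+q) + 1, so p + q = 1961 − 1872 + 1 = 90.
p and q are the roots of t² − 90t + 1961 = 0.
Discriminant: 90² − 4·1961 = 8100 − 7844 = 256; √256 = 16.
q = (90 − 16)/2 = 37, p = (90 + 16)/2 = 53.
Check: 37 · 53 = 1961.

37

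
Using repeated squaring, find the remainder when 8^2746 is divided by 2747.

8^1 ≡ 8 (mod 2747)
8^2 ≡ 8^2 = 64 ≡ 64 (mod 2747)
8^4 ≡ 64^2 = 4096 ≡ 1349 (mod 2747)
8^8 ≡ 1349^2 = 1819801 ≡ 1287 (mod 2747)
8^16 ≡ 1287^2 = 1656369 ≡ 2675 (mod 2747)
8^32 ≡ 2675^2 = 7155625 ≡ 2437 (mod 2747)
8^64 ≡ 2437^2 = 5938969 ≡ 2702 (mod 2747)
8^128 ≡ 2702^2 = 7300804 ≡ 2025 (mod 2747)
8^256 ≡ 2025^2 = 4100625 ≡ 2101 (mod 2747)
8^512 ≡ 2101^2 = 4414201 ≡ 2519 (mod 2747)
8^1024 ≡ 2519^2 = 6345361 ≡ 2538 (mod 2747)
8^2048 ≡ 2538^2 = 6441444 ≡ 2476 (mod 2747)
2746 = 2048 + 512 + 128 + 32 + 16 + 8 + 2 in binary powers of 2.
So 8^2746 ≡ 2476 · 2519 · 2025 · 2437 · 2675 · 1287 · 64 ≡ 1958 (mod 2747).
Since 1958 ≠ 1, base 8 is a Fermat witness: 2747 is composite.

1958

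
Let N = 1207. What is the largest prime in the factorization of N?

1207 = 17 · 71
71 is prime.
So 1207 = 17 · 71; the largest prime factor is 71.

71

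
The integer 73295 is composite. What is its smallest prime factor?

5

73295 is odd.
Digit sum 26, not divisible by 3.
Ends in 5: divisible by 5.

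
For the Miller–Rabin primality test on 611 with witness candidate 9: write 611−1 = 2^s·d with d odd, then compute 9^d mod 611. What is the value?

341

611 − 1 = 610 = 2^1 · 305, so d = 305.
9^1 ≡ 9 (mod 611)
9^2 ≡ 9^2 = 81 ≡ 81 (mod 611)
9^4 ≡ 81^2 = 6561 ≡ 451 (mod 611)
9^8 ≡ 451^2 = 203401 ≡ 549 (mod 611)
9^16 ≡ 549^2 = 301401 ≡ 178 (mod 611)
9^32 ≡ 178^2 = 31684 ≡ 523 (mod 611)
9^64 ≡ 523^2 = 273529 ≡ 412 (mod 611)
9^128 ≡ 412^2 = 169744 ≡ 497 (mod 611)
9^256 ≡ 497^2 = 247009 ≡ 165 (mod 611)
305 = 256 + 32 + 16 + 1 in binary powers of 2.
So 9^305 ≡ 165 · 523 · 178 · 9 ≡ 341 (mod 611).
Squaring chain: 341; never reaches −1, so base 9 is a Miller–Rabin witness that 611 is composite.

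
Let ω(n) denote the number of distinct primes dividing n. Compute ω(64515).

64515 = 3 · 21505
21505 = 5 · 4301
4301 = 11 · 391
391 = 17 · 23
64515 = 3 · 5 · 11 · 17 · 23, which has 5 distinct prime factors.

5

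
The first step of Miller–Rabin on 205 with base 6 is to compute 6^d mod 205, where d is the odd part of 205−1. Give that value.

151

205 − 1 = 204 = 2^2 · 51, so d = 51.
6^1 ≡ 6 (mod 205)
6^2 ≡ 6^2 = 36 ≡ 36 (mod 205)
6^4 ≡ 36^2 = 1296 ≡ 66 (mod 205)
6^8 ≡ 66^2 = 4356 ≡ 51 (mod 205)
6^16 ≡ 51^2 = 2601 ≡ 141 (mod 205)
6^32 ≡ 141^2 = 19881 ≡ 201 (mod 205)
51 = 32 + 16 + 2 + 1 in binary powers of 2.
So 6^51 ≡ 201 · 141 · 36 · 6 ≡ 151 (mod 205).
Squaring chain: 151 → 46; never reaches −1, so base 6 is a Miller–Rabin witness that 205 is composite.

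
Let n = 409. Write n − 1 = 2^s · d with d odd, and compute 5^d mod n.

409 − 1 = 408 = 2^3 · 51, so d = 51.
5^1 ≡ 5 (mod 409)
5^2 ≡ 5^2 = 25 ≡ 25 (mod 409)
5^4 ≡ 25^2 = 625 ≡ 216 (mod 409)
5^8 ≡ 216^2 = 46656 ≡ 30 (mod 409)
5^16 ≡ 30^2 = 900 ≡ 82 (mod 409)
5^32 ≡ 82^2 = 6724 ≡ 180 (mod 409)
51 = 32 + 16 + 2 + 1 in binary powers of 2.
So 5^51 ≡ 180 · 82 · 25 · 5 ≡ 1 (mod 409).
Since 5^d ≡ 1 (mod 409), base 5 does not prove 409 composite.

1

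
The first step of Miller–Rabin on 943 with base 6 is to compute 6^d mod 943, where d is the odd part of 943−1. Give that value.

177

943 − 1 = 942 = 2^1 · 471, so d = 471.
6^1 ≡ 6 (mod 943)
6^2 ≡ 6^2 = 36 ≡ 36 (mod 943)
6^4 ≡ 36^2 = 1296 ≡ 353 (mod 943)
6^8 ≡ 353^2 = 124609 ≡ 133 (mod 943)
6^16 ≡ 133^2 = 17689 ≡ 715 (mod 943)
6^32 ≡ 715^2 = 511225 ≡ 119 (mod 943)
6^64 ≡ 119^2 = 14161 ≡ 16 (mod 943)
6^128 ≡ 16^2 = 256 ≡ 256 (mod 943)
6^256 ≡ 256^2 = 65536 ≡ 469 (mod 943)
471 = 256 + 128 + 64 + 16 + 4 + 2 + 1 in binary powers of 2.
So 6^471 ≡ 469 · 256 · 16 · 715 · 353 · 36 · 6 ≡ 177 (mod 943).
Squaring chain: 177; never reaches −1, so base 6 is a Miller–Rabin witness that 943 is composite.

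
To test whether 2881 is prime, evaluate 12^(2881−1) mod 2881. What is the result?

2744

12^1 ≡ 12 (mod 2881)
12^2 ≡ 12^2 = 144 ≡ 144 (mod 2881)
12^4 ≡ 144^2 = 20736 ≡ 569 (mod 2881)
12^8 ≡ 569^2 = 323761 ≡ 1089 (mod 2881)
12^16 ≡ 1089^2 = 1185921 ≡ 1830 (mod 2881)
12^32 ≡ 1830^2 = 3348900 ≡ 1178 (mod 2881)
12^64 ≡ 1178^2 = 1387684 ≡ 1923 (mod 2881)
12^128 ≡ 1923^2 = 3697929 ≡ 1606 (mod 2881)
12^256 ≡ 1606^2 = 2579236 ≡ 741 (mod 2881)
12^512 ≡ 741^2 = 549081 ≡ 1691 (mod 2881)
12^1024 ≡ 1691^2 = 2859481 ≡ 1529 (mod 2881)
12^2048 ≡ 1529^2 = 2337841 ≡ 1350 (mod 2881)
2880 = 2048 + 512 + 256 + 64 in binary powers of 2.
So 12^2880 ≡ 1350 · 1691 · 741 · 1923 ≡ 2744 (mod 2881).
Since 2744 ≠ 1, base 12 is a Fermat witness: 2881 is composite.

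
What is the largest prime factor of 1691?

1691 = 19 · 89
89 is prime.
So 1691 = 19 · 89; the largest prime factor is 89.

89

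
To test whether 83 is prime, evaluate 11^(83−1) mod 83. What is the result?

11^1 ≡ 11 (mod 83)
11^2 ≡ 11^2 = 121 ≡ 38 (mod 83)
11^4 ≡ 38^2 = 1444 ≡ 33 (mod 83)
11^8 ≡ 33^2 = 1089 ≡ 10 (mod 83)
11^16 ≡ 10^2 = 100 ≡ 17 (mod 83)
11^32 ≡ 17^2 = 289 ≡ 40 (mod 83)
11^64 ≡ 40^2 = 1600 ≡ 23 (mod 83)
82 = 64 + 16 + 2 in binary powers of 2.
So 11^82 ≡ 23 · 17 · 38 ≡ 1 (mod 83).
Since the result is 1, base 11 gives no evidence that 83 is composite.

1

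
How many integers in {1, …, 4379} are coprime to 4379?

4200

Factor: 4379 = 29 · 151.
φ(4379) = (29−1) · (151−1) = 28 · 150 = 4200.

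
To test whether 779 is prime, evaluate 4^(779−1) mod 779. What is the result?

674

4^1 ≡ 4 (mod 779)
4^2 ≡ 4^2 = 16 ≡ 16 (mod 779)
4^4 ≡ 16^2 = 256 ≡ 256 (mod 779)
4^8 ≡ 256^2 = 65536 ≡ 100 (mod 779)
4^16 ≡ 100^2 = 10000 ≡ 652 (mod 779)
4^32 ≡ 652^2 = 425104 ≡ 549 (mod 779)
4^64 ≡ 549^2 = 301401 ≡ 707 (mod 779)
4^128 ≡ 707^2 = 499849 ≡ 510 (mod 779)
4^256 ≡ 510^2 = 260100 ≡ 693 (mod 779)
4^512 ≡ 693^2 = 480249 ≡ 385 (mod 779)
778 = 512 + 256 + 8 + 2 in binary powers of 2.
So 4^778 ≡ 385 · 693 · 100 · 16 ≡ 674 (mod 779).
Since 674 ≠ 1, base 4 is a Fermat witness: 779 is composite.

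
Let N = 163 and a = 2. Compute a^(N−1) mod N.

1

2^1 ≡ 2 (mod 163)
2^2 ≡ 2^2 = 4 ≡ 4 (mod 163)
2^4 ≡ 4^2 = 16 ≡ 16 (mod 163)
2^8 ≡ 16^2 = 256 ≡ 93 (mod 163)
2^16 ≡ 93^2 = 8649 ≡ 10 (mod 163)
2^32 ≡ 10^2 = 100 ≡ 100 (mod 163)
2^64 ≡ 100^2 = 10000 ≡ 57 (mod 163)
2^128 ≡ 57^2 = 3249 ≡ 152 (mod 163)
162 = 128 + 32 + 2 in binary powers of 2.
So 2^162 ≡ 152 · 100 · 4 ≡ 1 (mod 163).
Since the result is 1, base 2 gives no evidence that 163 is composite.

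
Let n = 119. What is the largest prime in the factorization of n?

119 = 7 · 17
17 is prime.
So 119 = 7 · 17; the largest prime factor is 17.

17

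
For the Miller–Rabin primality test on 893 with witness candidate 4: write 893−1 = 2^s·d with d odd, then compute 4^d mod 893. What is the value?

893 − 1 = 892 = 2^2 · 223, so d = 223.
4^1 ≡ 4 (mod 893)
4^2 ≡ 4^2 = 16 ≡ 16 (mod 893)
4^4 ≡ 16^2 = 256 ≡ 256 (mod 893)
4^8 ≡ 256^2 = 65536 ≡ 347 (mod 893)
4^16 ≡ 347^2 = 120409 ≡ 747 (mod 893)
4^32 ≡ 747^2 = 558009 ≡ 777 (mod 893)
4^64 ≡ 777^2 = 603729 ≡ 61 (mod 893)
4^128 ≡ 61^2 = 3721 ≡ 149 (mod 893)
223 = 128 + 64 + 16 + 8 + 4 + 2 + 1 in binary powers of 2.
So 4^223 ≡ 149 · 61 · 747 · 347 · 256 · 16 · 4 ≡ 747 (mod 893).
Squaring chain: 747 → 777; never reaches −1, so base 4 is a Miller–Rabin witness that 893 is composite.

747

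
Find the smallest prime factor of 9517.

31

9517 is odd.
Digit sum 22, not divisible by 3.
Ends in 7: not divisible by 5.
7: 9517 = 7·1359 + 4
11: 9517 = 11·865 + 2
13: 9517 = 13·732 + 1
17: 9517 = 17·559 + 14
19: 9517 = 19·500 + 17
23: 9517 = 23·413 + 18
29: 9517 = 29·328 + 5
31: 9517 = 31·307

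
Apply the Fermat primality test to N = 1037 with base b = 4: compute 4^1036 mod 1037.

545

4^1 ≡ 4 (mod 1037)
4^2 ≡ 4^2 = 16 ≡ 16 (mod 1037)
4^4 ≡ 16^2 = 256 ≡ 256 (mod 1037)
4^8 ≡ 256^2 = 65536 ≡ 205 (mod 1037)
4^16 ≡ 205^2 = 42025 ≡ 545 (mod 1037)
4^32 ≡ 545^2 = 297025 ≡ 443 (mod 1037)
4^64 ≡ 443^2 = 196249 ≡ 256 (mod 1037)
4^128 ≡ 256^2 = 65536 ≡ 205 (mod 1037)
4^256 ≡ 205^2 = 42025 ≡ 545 (mod 1037)
4^512 ≡ 545^2 = 297025 ≡ 443 (mod 1037)
4^1024 ≡ 443^2 = 196249 ≡ 256 (mod 1037)
1036 = 1024 + 8 + 4 in binary powers of 2.
So 4^1036 ≡ 256 · 205 · 256 ≡ 545 (mod 1037).
Since 545 ≠ 1, base 4 is a Fermat witness: 1037 is composite.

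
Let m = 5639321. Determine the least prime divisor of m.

5639321 is odd.
Digit sum 29, not divisible by 3.
Ends in 1: not divisible by 5.
7: 5639321 = 7·805617 + 2
11: 5639321 = 11·512665 + 6
13: 5639321 = 13·433793 + 12
17: 5639321 = 17·331724 + 13
19: 5639321 = 19·296806 + 7
23: 5639321 = 23·245187 + 20
29: 5639321 = 29·194459 + 10
31: 5639321 = 31·181913 + 18
37: 5639321 = 37·152414 + 3
41: 5639321 = 41·137544 + 17
43: 5639321 = 43·131147

43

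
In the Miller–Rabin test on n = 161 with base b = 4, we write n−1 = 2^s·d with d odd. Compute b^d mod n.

58

161 − 1 = 160 = 2^5 · 5, so d = 5.
4^1 ≡ 4 (mod 161)
4^2 ≡ 4^2 = 16 ≡ 16 (mod 161)
4^4 ≡ 16^2 = 256 ≡ 95 (mod 161)
5 = 4 + 1 in binary powers of 2.
So 4^5 ≡ 95 · 4 ≡ 58 (mod 161).
Squaring chain: 58 → 144 → 128 → 123 → 156; never reaches −1, so base 4 is a Miller–Rabin witness that 161 is composite.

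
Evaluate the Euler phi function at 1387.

Factor: 1387 = 19 · 73.
φ(1387) = (19−1) · (73−1) = 18 · 72 = 1296.

1296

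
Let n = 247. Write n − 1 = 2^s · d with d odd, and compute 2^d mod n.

247 − 1 = 246 = 2^1 · 123, so d = 123.
2^1 ≡ 2 (mod 247)
2^2 ≡ 2^2 = 4 ≡ 4 (mod 247)
2^4 ≡ 4^2 = 16 ≡ 16 (mod 247)
2^8 ≡ 16^2 = 256 ≡ 9 (mod 247)
2^16 ≡ 9^2 = 81 ≡ 81 (mod 247)
2^32 ≡ 81^2 = 6561 ≡ 139 (mod 247)
2^64 ≡ 139^2 = 19321 ≡ 55 (mod 247)
123 = 64 + 32 + 16 + 8 + 2 + 1 in binary powers of 2.
So 2^123 ≡ 55 · 139 · 81 · 9 · 4 · 2 ≡ 164 (mod 247).
Squaring chain: 164; never reaches −1, so base 2 is a Miller–Rabin witness that 247 is composite.

164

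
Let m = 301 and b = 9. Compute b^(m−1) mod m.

176

9^1 ≡ 9 (mod 301)
9^2 ≡ 9^2 = 81 ≡ 81 (mod 301)
9^4 ≡ 81^2 = 6561 ≡ 240 (mod 301)
9^8 ≡ 240^2 = 57600 ≡ 109 (mod 301)
9^16 ≡ 109^2 = 11881 ≡ 142 (mod 301)
9^32 ≡ 142^2 = 20164 ≡ 298 (mod 301)
9^64 ≡ 298^2 = 88804 ≡ 9 (mod 301)
9^128 ≡ 9^2 = 81 ≡ 81 (mod 301)
9^256 ≡ 81^2 = 6561 ≡ 240 (mod 301)
300 = 256 + 32 + 8 + 4 in binary powers of 2.
So 9^300 ≡ 240 · 298 · 109 · 240 ≡ 176 (mod 301).
Since 176 ≠ 1, base 9 is a Fermat witness: 301 is composite.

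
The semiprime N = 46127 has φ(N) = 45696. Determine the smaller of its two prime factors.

193

φ(n) = (p−1)(q−1) = n − (p+q) + 1, so p + q = 46127 − 45696 + 1 = 432.
p and q are the roots of t² − 432t + 46127 = 0.
Discriminant: 432² − 4·46127 = 186624 − 184508 = 2116; √2116 = 46.
q = (432 − 46)/2 = 193, p = (432 + 46)/2 = 239.
Check: 193 · 239 = 46127.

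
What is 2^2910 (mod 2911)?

245

2^1 ≡ 2 (mod 2911)
2^2 ≡ 2^2 = 4 ≡ 4 (mod 2911)
2^4 ≡ 4^2 = 16 ≡ 16 (mod 2911)
2^8 ≡ 16^2 = 256 ≡ 256 (mod 2911)
2^16 ≡ 256^2 = 65536 ≡ 1494 (mod 2911)
2^32 ≡ 1494^2 = 2232036 ≡ 2210 (mod 2911)
2^64 ≡ 2210^2 = 4884100 ≡ 2353 (mod 2911)
2^128 ≡ 2353^2 = 5536609 ≡ 2798 (mod 2911)
2^256 ≡ 2798^2 = 7828804 ≡ 1125 (mod 2911)
2^512 ≡ 1125^2 = 1265625 ≡ 2251 (mod 2911)
2^1024 ≡ 2251^2 = 5067001 ≡ 1861 (mod 2911)
2^2048 ≡ 1861^2 = 3463321 ≡ 2142 (mod 2911)
2910 = 2048 + 512 + 256 + 64 + 16 + 8 + 4 + 2 in binary powers of 2.
So 2^2910 ≡ 2142 · 2251 · 1125 · 2353 · 1494 · 256 · 16 · 4 ≡ 245 (mod 2911).
Since 245 ≠ 1, base 2 is a Fermat witness: 2911 is composite.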